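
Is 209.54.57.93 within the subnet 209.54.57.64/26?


Subnet network: 209.54.57.64
Test IP AND mask: 209.54.57.64
Yes, 209.54.57.93 is in 209.54.57.64/26


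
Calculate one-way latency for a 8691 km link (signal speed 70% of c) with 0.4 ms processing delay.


Speed = 0.7 * 3e5 km/s = 210000 km/s
Propagation delay = 8691 / 210000 = 0.0414 s = 41.3857 ms
Processing delay = 0.4 ms
Total one-way latency = 41.7857 ms


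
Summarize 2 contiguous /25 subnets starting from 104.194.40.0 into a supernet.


Original prefix: /25
Number of subnets: 2 = 2^1
New prefix = 25 - 1 = 24
Supernet: 104.194.40.0/24


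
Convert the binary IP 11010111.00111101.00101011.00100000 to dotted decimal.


11010111 = 215
00111101 = 61
00101011 = 43
00100000 = 32
IP: 215.61.43.32


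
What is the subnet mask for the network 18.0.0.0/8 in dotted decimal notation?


/8 means 8 network bits, 24 host bits
Binary: 11111111000000000000000000000000
Mask: 255.0.0.0


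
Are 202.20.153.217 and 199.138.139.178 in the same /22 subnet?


Mask: 255.255.252.0
202.20.153.217 AND mask = 202.20.152.0
199.138.139.178 AND mask = 199.138.136.0
No, different subnets (202.20.152.0 vs 199.138.136.0)


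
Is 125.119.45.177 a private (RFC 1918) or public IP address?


RFC 1918 private ranges:
  10.0.0.0/8 (10.0.0.0 - 10.255.255.255)
  172.16.0.0/12 (172.16.0.0 - 172.31.255.255)
  192.168.0.0/16 (192.168.0.0 - 192.168.255.255)
Public (not in any RFC 1918 range)


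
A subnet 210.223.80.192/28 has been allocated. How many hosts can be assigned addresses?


Host bits = 32 - 28 = 4
Total addresses = 2^4 = 16
Usable = total - 2 (network and broadcast)
Usable hosts: 14


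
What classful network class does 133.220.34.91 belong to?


First octet: 133
Binary: 10000101
10xxxxxx -> Class B (128-191)
Class B, default mask 255.255.0.0 (/16)


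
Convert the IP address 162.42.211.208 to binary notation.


162 = 10100010
42 = 00101010
211 = 11010011
208 = 11010000
Binary: 10100010.00101010.11010011.11010000


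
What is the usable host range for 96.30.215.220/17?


Network: 96.30.128.0
Broadcast: 96.30.255.255
First usable = network + 1
Last usable = broadcast - 1
Range: 96.30.128.1 to 96.30.255.254


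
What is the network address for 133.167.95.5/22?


IP:   10000101.10100111.01011111.00000101
Mask: 11111111.11111111.11111100.00000000
AND operation:
Net:  10000101.10100111.01011100.00000000
Network: 133.167.92.0/22


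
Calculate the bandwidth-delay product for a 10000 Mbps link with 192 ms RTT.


BDP = bandwidth * RTT
= 10000 Mbps * 192 ms
= 10000 * 1e6 * 192 / 1000 bits
= 1920000000 bits
= 240000000 bytes
= 234375 KB
BDP = 1920000000 bits (240000000 bytes)


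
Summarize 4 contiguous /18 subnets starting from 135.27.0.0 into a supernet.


Original prefix: /18
Number of subnets: 4 = 2^2
New prefix = 18 - 2 = 16
Supernet: 135.27.0.0/16


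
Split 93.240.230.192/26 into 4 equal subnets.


New prefix = 26 + 2 = 28
Each subnet has 16 addresses
  93.240.230.192/28
  93.240.230.208/28
  93.240.230.224/28
  93.240.230.240/28
Subnets: 93.240.230.192/28, 93.240.230.208/28, 93.240.230.224/28, 93.240.230.240/28


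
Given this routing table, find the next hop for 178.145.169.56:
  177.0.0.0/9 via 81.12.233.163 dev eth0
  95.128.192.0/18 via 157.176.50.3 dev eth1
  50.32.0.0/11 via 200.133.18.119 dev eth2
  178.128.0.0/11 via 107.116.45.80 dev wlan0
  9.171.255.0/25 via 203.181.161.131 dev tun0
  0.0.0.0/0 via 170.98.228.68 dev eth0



Longest prefix match for 178.145.169.56:
  /9 177.0.0.0: no
  /18 95.128.192.0: no
  /11 50.32.0.0: no
  /11 178.128.0.0: MATCH
  /25 9.171.255.0: no
  /0 0.0.0.0: MATCH
Selected: next-hop 107.116.45.80 via wlan0 (matched /11)


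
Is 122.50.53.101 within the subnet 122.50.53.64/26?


Subnet network: 122.50.53.64
Test IP AND mask: 122.50.53.64
Yes, 122.50.53.101 is in 122.50.53.64/26


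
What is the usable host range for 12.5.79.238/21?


Network: 12.5.72.0
Broadcast: 12.5.79.255
First usable = network + 1
Last usable = broadcast - 1
Range: 12.5.72.1 to 12.5.79.254


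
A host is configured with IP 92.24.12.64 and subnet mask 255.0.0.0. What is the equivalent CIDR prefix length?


Binary: 11111111.00000000.00000000.00000000
Count leading 1s
Prefix: /8


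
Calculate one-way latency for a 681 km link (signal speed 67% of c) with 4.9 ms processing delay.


Speed = 0.67 * 3e5 km/s = 201000 km/s
Propagation delay = 681 / 201000 = 0.0034 s = 3.3881 ms
Processing delay = 4.9 ms
Total one-way latency = 8.2881 ms


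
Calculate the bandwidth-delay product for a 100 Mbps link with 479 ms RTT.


BDP = bandwidth * RTT
= 100 Mbps * 479 ms
= 100 * 1e6 * 479 / 1000 bits
= 47900000 bits
= 5987500 bytes
= 5847.168 KB
BDP = 47900000 bits (5987500 bytes)


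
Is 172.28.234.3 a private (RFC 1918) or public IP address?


RFC 1918 private ranges:
  10.0.0.0/8 (10.0.0.0 - 10.255.255.255)
  172.16.0.0/12 (172.16.0.0 - 172.31.255.255)
  192.168.0.0/16 (192.168.0.0 - 192.168.255.255)
Private (in 172.16.0.0/12)


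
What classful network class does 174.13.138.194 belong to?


First octet: 174
Binary: 10101110
10xxxxxx -> Class B (128-191)
Class B, default mask 255.255.0.0 (/16)


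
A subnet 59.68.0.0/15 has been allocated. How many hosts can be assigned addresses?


Host bits = 32 - 15 = 17
Total addresses = 2^17 = 131072
Usable = total - 2 (network and broadcast)
Usable hosts: 131070


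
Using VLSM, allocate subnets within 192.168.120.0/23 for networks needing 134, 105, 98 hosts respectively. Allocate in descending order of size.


134 hosts -> /24 (254 usable): 192.168.120.0/24
105 hosts -> /25 (126 usable): 192.168.121.0/25
98 hosts -> /25 (126 usable): 192.168.121.128/25
Allocation: 192.168.120.0/24 (134 hosts, 254 usable); 192.168.121.0/25 (105 hosts, 126 usable); 192.168.121.128/25 (98 hosts, 126 usable)


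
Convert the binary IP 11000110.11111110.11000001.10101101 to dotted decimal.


11000110 = 198
11111110 = 254
11000001 = 193
10101101 = 173
IP: 198.254.193.173


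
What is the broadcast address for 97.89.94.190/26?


Network: 97.89.94.128/26
Host bits = 6
Set all host bits to 1:
Broadcast: 97.89.94.191


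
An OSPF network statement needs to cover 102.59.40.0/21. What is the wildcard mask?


Subnet mask: 255.255.248.0
Wildcard = 255.255.255.255 - subnet mask
255 - 255 = 0
255 - 255 = 0
255 - 248 = 7
255 - 0 = 255
Wildcard: 0.0.7.255


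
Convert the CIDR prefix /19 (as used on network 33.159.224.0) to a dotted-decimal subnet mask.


/19 means 19 network bits, 13 host bits
Binary: 11111111111111111110000000000000
Mask: 255.255.224.0


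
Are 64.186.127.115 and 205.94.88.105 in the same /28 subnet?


Mask: 255.255.255.240
64.186.127.115 AND mask = 64.186.127.112
205.94.88.105 AND mask = 205.94.88.96
No, different subnets (64.186.127.112 vs 205.94.88.96)


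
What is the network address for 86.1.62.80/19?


IP:   01010110.00000001.00111110.01010000
Mask: 11111111.11111111.11100000.00000000
AND operation:
Net:  01010110.00000001.00100000.00000000
Network: 86.1.32.0/19


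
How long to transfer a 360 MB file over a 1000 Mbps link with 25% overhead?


Effective throughput = 1000 * (1 - 25/100) = 750 Mbps
File size in Mb = 360 * 8 = 2880 Mb
Time = 2880 / 750
Time = 3.84 seconds


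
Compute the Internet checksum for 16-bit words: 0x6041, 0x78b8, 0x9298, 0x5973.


Sum all words (with carry folding):
+ 0x6041 = 0x6041
+ 0x78b8 = 0xd8f9
+ 0x9298 = 0x6b92
+ 0x5973 = 0xc505
One's complement: ~0xc505
Checksum = 0x3afa


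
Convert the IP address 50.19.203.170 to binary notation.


50 = 00110010
19 = 00010011
203 = 11001011
170 = 10101010
Binary: 00110010.00010011.11001011.10101010


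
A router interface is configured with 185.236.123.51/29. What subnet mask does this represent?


/29 means 29 network bits, 3 host bits
Binary: 11111111111111111111111111111000
Mask: 255.255.255.248


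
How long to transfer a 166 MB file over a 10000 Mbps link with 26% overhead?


Effective throughput = 10000 * (1 - 26/100) = 7400 Mbps
File size in Mb = 166 * 8 = 1328 Mb
Time = 1328 / 7400
Time = 0.1795 seconds


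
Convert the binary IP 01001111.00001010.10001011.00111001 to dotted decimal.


01001111 = 79
00001010 = 10
10001011 = 139
00111001 = 57
IP: 79.10.139.57


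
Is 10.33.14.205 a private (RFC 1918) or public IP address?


RFC 1918 private ranges:
  10.0.0.0/8 (10.0.0.0 - 10.255.255.255)
  172.16.0.0/12 (172.16.0.0 - 172.31.255.255)
  192.168.0.0/16 (192.168.0.0 - 192.168.255.255)
Private (in 10.0.0.0/8)


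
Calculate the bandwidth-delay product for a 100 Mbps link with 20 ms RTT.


BDP = bandwidth * RTT
= 100 Mbps * 20 ms
= 100 * 1e6 * 20 / 1000 bits
= 2000000 bits
= 250000 bytes
= 244.1406 KB
BDP = 2000000 bits (250000 bytes)


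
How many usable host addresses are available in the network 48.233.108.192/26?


Host bits = 32 - 26 = 6
Total addresses = 2^6 = 64
Usable = total - 2 (network and broadcast)
Usable hosts: 62


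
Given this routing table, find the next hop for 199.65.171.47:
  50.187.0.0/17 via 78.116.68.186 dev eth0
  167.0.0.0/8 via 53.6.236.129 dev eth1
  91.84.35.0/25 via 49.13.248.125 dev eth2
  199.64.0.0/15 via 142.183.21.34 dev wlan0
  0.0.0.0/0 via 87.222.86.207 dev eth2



Longest prefix match for 199.65.171.47:
  /17 50.187.0.0: no
  /8 167.0.0.0: no
  /25 91.84.35.0: no
  /15 199.64.0.0: MATCH
  /0 0.0.0.0: MATCH
Selected: next-hop 142.183.21.34 via wlan0 (matched /15)


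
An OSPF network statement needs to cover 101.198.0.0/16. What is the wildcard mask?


Subnet mask: 255.255.0.0
Wildcard = 255.255.255.255 - subnet mask
255 - 255 = 0
255 - 255 = 0
255 - 0 = 255
255 - 0 = 255
Wildcard: 0.0.255.255


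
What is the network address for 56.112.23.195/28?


IP:   00111000.01110000.00010111.11000011
Mask: 11111111.11111111.11111111.11110000
AND operation:
Net:  00111000.01110000.00010111.11000000
Network: 56.112.23.192/28


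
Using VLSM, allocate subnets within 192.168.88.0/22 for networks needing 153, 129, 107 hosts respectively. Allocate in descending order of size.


153 hosts -> /24 (254 usable): 192.168.88.0/24
129 hosts -> /24 (254 usable): 192.168.89.0/24
107 hosts -> /25 (126 usable): 192.168.90.0/25
Allocation: 192.168.88.0/24 (153 hosts, 254 usable); 192.168.89.0/24 (129 hosts, 254 usable); 192.168.90.0/25 (107 hosts, 126 usable)


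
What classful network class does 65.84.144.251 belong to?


First octet: 65
Binary: 01000001
0xxxxxxx -> Class A (1-126)
Class A, default mask 255.0.0.0 (/8)


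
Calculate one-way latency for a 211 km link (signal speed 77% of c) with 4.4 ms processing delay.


Speed = 0.77 * 3e5 km/s = 231000 km/s
Propagation delay = 211 / 231000 = 0.0009 s = 0.9134 ms
Processing delay = 4.4 ms
Total one-way latency = 5.3134 ms


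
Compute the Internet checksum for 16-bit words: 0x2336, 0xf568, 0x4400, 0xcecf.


Sum all words (with carry folding):
+ 0x2336 = 0x2336
+ 0xf568 = 0x189f
+ 0x4400 = 0x5c9f
+ 0xcecf = 0x2b6f
One's complement: ~0x2b6f
Checksum = 0xd490


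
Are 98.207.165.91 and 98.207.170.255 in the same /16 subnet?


Mask: 255.255.0.0
98.207.165.91 AND mask = 98.207.0.0
98.207.170.255 AND mask = 98.207.0.0
Yes, same subnet (98.207.0.0)


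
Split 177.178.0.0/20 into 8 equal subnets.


New prefix = 20 + 3 = 23
Each subnet has 512 addresses
  177.178.0.0/23
  177.178.2.0/23
  177.178.4.0/23
  177.178.6.0/23
  177.178.8.0/23
  177.178.10.0/23
  177.178.12.0/23
  177.178.14.0/23
Subnets: 177.178.0.0/23, 177.178.2.0/23, 177.178.4.0/23, 177.178.6.0/23, 177.178.8.0/23, 177.178.10.0/23, 177.178.12.0/23, 177.178.14.0/23


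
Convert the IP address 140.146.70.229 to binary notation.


140 = 10001100
146 = 10010010
70 = 01000110
229 = 11100101
Binary: 10001100.10010010.01000110.11100101


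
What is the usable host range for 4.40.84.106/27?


Network: 4.40.84.96
Broadcast: 4.40.84.127
First usable = network + 1
Last usable = broadcast - 1
Range: 4.40.84.97 to 4.40.84.126


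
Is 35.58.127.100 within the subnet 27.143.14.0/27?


Subnet network: 27.143.14.0
Test IP AND mask: 35.58.127.96
No, 35.58.127.100 is not in 27.143.14.0/27


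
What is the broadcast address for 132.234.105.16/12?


Network: 132.224.0.0/12
Host bits = 20
Set all host bits to 1:
Broadcast: 132.239.255.255


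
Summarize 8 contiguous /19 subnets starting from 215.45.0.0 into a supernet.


Original prefix: /19
Number of subnets: 8 = 2^3
New prefix = 19 - 3 = 16
Supernet: 215.45.0.0/16


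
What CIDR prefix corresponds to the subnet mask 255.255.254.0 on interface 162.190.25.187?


Binary: 11111111.11111111.11111110.00000000
Count leading 1s
Prefix: /23


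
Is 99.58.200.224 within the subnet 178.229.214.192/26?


Subnet network: 178.229.214.192
Test IP AND mask: 99.58.200.192
No, 99.58.200.224 is not in 178.229.214.192/26


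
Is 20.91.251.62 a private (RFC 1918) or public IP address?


RFC 1918 private ranges:
  10.0.0.0/8 (10.0.0.0 - 10.255.255.255)
  172.16.0.0/12 (172.16.0.0 - 172.31.255.255)
  192.168.0.0/16 (192.168.0.0 - 192.168.255.255)
Public (not in any RFC 1918 range)


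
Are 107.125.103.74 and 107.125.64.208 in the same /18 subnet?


Mask: 255.255.192.0
107.125.103.74 AND mask = 107.125.64.0
107.125.64.208 AND mask = 107.125.64.0
Yes, same subnet (107.125.64.0)


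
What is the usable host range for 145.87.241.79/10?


Network: 145.64.0.0
Broadcast: 145.127.255.255
First usable = network + 1
Last usable = broadcast - 1
Range: 145.64.0.1 to 145.127.255.254


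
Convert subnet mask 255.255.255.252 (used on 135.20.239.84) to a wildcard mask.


Subnet mask: 255.255.255.252
Wildcard = 255.255.255.255 - subnet mask
255 - 255 = 0
255 - 255 = 0
255 - 255 = 0
255 - 252 = 3
Wildcard: 0.0.0.3


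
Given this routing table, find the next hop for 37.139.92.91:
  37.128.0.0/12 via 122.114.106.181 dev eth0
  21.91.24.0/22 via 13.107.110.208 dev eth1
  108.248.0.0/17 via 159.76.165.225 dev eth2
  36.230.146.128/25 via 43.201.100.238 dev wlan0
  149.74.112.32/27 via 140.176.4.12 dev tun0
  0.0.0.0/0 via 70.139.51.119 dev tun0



Longest prefix match for 37.139.92.91:
  /12 37.128.0.0: MATCH
  /22 21.91.24.0: no
  /17 108.248.0.0: no
  /25 36.230.146.128: no
  /27 149.74.112.32: no
  /0 0.0.0.0: MATCH
Selected: next-hop 122.114.106.181 via eth0 (matched /12)


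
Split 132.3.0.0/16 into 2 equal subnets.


New prefix = 16 + 1 = 17
Each subnet has 32768 addresses
  132.3.0.0/17
  132.3.128.0/17
Subnets: 132.3.0.0/17, 132.3.128.0/17


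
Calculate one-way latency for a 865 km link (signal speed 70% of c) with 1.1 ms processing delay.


Speed = 0.7 * 3e5 km/s = 210000 km/s
Propagation delay = 865 / 210000 = 0.0041 s = 4.119 ms
Processing delay = 1.1 ms
Total one-way latency = 5.219 ms


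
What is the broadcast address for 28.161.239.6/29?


Network: 28.161.239.0/29
Host bits = 3
Set all host bits to 1:
Broadcast: 28.161.239.7


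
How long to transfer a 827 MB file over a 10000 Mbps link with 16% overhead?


Effective throughput = 10000 * (1 - 16/100) = 8400 Mbps
File size in Mb = 827 * 8 = 6616 Mb
Time = 6616 / 8400
Time = 0.7876 seconds


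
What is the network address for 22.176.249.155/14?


IP:   00010110.10110000.11111001.10011011
Mask: 11111111.11111100.00000000.00000000
AND operation:
Net:  00010110.10110000.00000000.00000000
Network: 22.176.0.0/14


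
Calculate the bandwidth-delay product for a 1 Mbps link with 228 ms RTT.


BDP = bandwidth * RTT
= 1 Mbps * 228 ms
= 1 * 1e6 * 228 / 1000 bits
= 228000 bits
= 28500 bytes
= 27.832 KB
BDP = 228000 bits (28500 bytes)


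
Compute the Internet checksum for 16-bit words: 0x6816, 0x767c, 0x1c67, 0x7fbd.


Sum all words (with carry folding):
+ 0x6816 = 0x6816
+ 0x767c = 0xde92
+ 0x1c67 = 0xfaf9
+ 0x7fbd = 0x7ab7
One's complement: ~0x7ab7
Checksum = 0x8548


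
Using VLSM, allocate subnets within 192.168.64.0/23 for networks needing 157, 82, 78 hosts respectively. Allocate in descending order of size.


157 hosts -> /24 (254 usable): 192.168.64.0/24
82 hosts -> /25 (126 usable): 192.168.65.0/25
78 hosts -> /25 (126 usable): 192.168.65.128/25
Allocation: 192.168.64.0/24 (157 hosts, 254 usable); 192.168.65.0/25 (82 hosts, 126 usable); 192.168.65.128/25 (78 hosts, 126 usable)


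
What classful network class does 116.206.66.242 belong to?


First octet: 116
Binary: 01110100
0xxxxxxx -> Class A (1-126)
Class A, default mask 255.0.0.0 (/8)


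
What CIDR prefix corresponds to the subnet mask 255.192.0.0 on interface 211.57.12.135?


Binary: 11111111.11000000.00000000.00000000
Count leading 1s
Prefix: /10


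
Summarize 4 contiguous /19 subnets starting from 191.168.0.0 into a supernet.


Original prefix: /19
Number of subnets: 4 = 2^2
New prefix = 19 - 2 = 17
Supernet: 191.168.0.0/17


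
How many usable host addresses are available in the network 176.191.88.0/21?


Host bits = 32 - 21 = 11
Total addresses = 2^11 = 2048
Usable = total - 2 (network and broadcast)
Usable hosts: 2046


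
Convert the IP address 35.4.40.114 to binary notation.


35 = 00100011
4 = 00000100
40 = 00101000
114 = 01110010
Binary: 00100011.00000100.00101000.01110010


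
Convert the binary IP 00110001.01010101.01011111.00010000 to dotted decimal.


00110001 = 49
01010101 = 85
01011111 = 95
00010000 = 16
IP: 49.85.95.16


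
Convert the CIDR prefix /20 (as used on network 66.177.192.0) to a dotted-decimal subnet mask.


/20 means 20 network bits, 12 host bits
Binary: 11111111111111111111000000000000
Mask: 255.255.240.0


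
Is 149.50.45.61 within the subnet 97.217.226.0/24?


Subnet network: 97.217.226.0
Test IP AND mask: 149.50.45.0
No, 149.50.45.61 is not in 97.217.226.0/24


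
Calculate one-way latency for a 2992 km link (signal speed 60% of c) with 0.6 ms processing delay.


Speed = 0.6 * 3e5 km/s = 180000 km/s
Propagation delay = 2992 / 180000 = 0.0166 s = 16.6222 ms
Processing delay = 0.6 ms
Total one-way latency = 17.2222 ms


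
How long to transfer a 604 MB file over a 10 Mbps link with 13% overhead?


Effective throughput = 10 * (1 - 13/100) = 8.7 Mbps
File size in Mb = 604 * 8 = 4832 Mb
Time = 4832 / 8.7
Time = 555.4023 seconds


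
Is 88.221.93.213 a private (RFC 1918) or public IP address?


RFC 1918 private ranges:
  10.0.0.0/8 (10.0.0.0 - 10.255.255.255)
  172.16.0.0/12 (172.16.0.0 - 172.31.255.255)
  192.168.0.0/16 (192.168.0.0 - 192.168.255.255)
Public (not in any RFC 1918 range)


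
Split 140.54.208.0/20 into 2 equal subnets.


New prefix = 20 + 1 = 21
Each subnet has 2048 addresses
  140.54.208.0/21
  140.54.216.0/21
Subnets: 140.54.208.0/21, 140.54.216.0/21


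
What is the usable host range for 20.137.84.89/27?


Network: 20.137.84.64
Broadcast: 20.137.84.95
First usable = network + 1
Last usable = broadcast - 1
Range: 20.137.84.65 to 20.137.84.94


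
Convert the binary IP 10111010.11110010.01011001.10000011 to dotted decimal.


10111010 = 186
11110010 = 242
01011001 = 89
10000011 = 131
IP: 186.242.89.131


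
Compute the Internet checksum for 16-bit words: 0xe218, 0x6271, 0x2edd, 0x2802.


Sum all words (with carry folding):
+ 0xe218 = 0xe218
+ 0x6271 = 0x448a
+ 0x2edd = 0x7367
+ 0x2802 = 0x9b69
One's complement: ~0x9b69
Checksum = 0x6496


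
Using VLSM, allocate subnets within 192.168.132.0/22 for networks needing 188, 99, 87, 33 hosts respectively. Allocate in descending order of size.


188 hosts -> /24 (254 usable): 192.168.132.0/24
99 hosts -> /25 (126 usable): 192.168.133.0/25
87 hosts -> /25 (126 usable): 192.168.133.128/25
33 hosts -> /26 (62 usable): 192.168.134.0/26
Allocation: 192.168.132.0/24 (188 hosts, 254 usable); 192.168.133.0/25 (99 hosts, 126 usable); 192.168.133.128/25 (87 hosts, 126 usable); 192.168.134.0/26 (33 hosts, 62 usable)


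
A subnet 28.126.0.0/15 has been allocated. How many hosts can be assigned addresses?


Host bits = 32 - 15 = 17
Total addresses = 2^17 = 131072
Usable = total - 2 (network and broadcast)
Usable hosts: 131070


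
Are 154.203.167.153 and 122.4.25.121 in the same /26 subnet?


Mask: 255.255.255.192
154.203.167.153 AND mask = 154.203.167.128
122.4.25.121 AND mask = 122.4.25.64
No, different subnets (154.203.167.128 vs 122.4.25.64)


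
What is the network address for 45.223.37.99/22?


IP:   00101101.11011111.00100101.01100011
Mask: 11111111.11111111.11111100.00000000
AND operation:
Net:  00101101.11011111.00100100.00000000
Network: 45.223.36.0/22


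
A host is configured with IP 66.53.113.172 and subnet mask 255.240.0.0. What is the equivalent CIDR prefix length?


Binary: 11111111.11110000.00000000.00000000
Count leading 1s
Prefix: /12


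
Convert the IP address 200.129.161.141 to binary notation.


200 = 11001000
129 = 10000001
161 = 10100001
141 = 10001101
Binary: 11001000.10000001.10100001.10001101


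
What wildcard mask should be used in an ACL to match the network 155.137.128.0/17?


Subnet mask: 255.255.128.0
Wildcard = 255.255.255.255 - subnet mask
255 - 255 = 0
255 - 255 = 0
255 - 128 = 127
255 - 0 = 255
Wildcard: 0.0.127.255


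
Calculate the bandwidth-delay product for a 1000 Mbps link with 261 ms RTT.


BDP = bandwidth * RTT
= 1000 Mbps * 261 ms
= 1000 * 1e6 * 261 / 1000 bits
= 261000000 bits
= 32625000 bytes
= 31860.3516 KB
BDP = 261000000 bits (32625000 bytes)


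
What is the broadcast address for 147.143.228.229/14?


Network: 147.140.0.0/14
Host bits = 18
Set all host bits to 1:
Broadcast: 147.143.255.255


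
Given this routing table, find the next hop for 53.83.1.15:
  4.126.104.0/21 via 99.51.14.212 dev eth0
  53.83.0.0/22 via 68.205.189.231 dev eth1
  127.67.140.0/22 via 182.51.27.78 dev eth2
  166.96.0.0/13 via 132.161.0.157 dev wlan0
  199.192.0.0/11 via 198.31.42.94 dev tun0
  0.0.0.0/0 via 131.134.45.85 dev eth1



Longest prefix match for 53.83.1.15:
  /21 4.126.104.0: no
  /22 53.83.0.0: MATCH
  /22 127.67.140.0: no
  /13 166.96.0.0: no
  /11 199.192.0.0: no
  /0 0.0.0.0: MATCH
Selected: next-hop 68.205.189.231 via eth1 (matched /22)


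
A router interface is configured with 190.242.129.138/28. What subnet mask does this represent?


/28 means 28 network bits, 4 host bits
Binary: 11111111111111111111111111110000
Mask: 255.255.255.240


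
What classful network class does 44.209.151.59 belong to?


First octet: 44
Binary: 00101100
0xxxxxxx -> Class A (1-126)
Class A, default mask 255.0.0.0 (/8)


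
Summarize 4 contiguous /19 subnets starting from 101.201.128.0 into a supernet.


Original prefix: /19
Number of subnets: 4 = 2^2
New prefix = 19 - 2 = 17
Supernet: 101.201.128.0/17


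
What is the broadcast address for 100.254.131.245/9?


Network: 100.128.0.0/9
Host bits = 23
Set all host bits to 1:
Broadcast: 100.255.255.255


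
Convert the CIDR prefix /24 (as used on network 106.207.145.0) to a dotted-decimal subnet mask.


/24 means 24 network bits, 8 host bits
Binary: 11111111111111111111111100000000
Mask: 255.255.255.0


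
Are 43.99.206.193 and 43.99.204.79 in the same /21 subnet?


Mask: 255.255.248.0
43.99.206.193 AND mask = 43.99.200.0
43.99.204.79 AND mask = 43.99.200.0
Yes, same subnet (43.99.200.0)


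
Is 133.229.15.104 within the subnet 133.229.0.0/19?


Subnet network: 133.229.0.0
Test IP AND mask: 133.229.0.0
Yes, 133.229.15.104 is in 133.229.0.0/19


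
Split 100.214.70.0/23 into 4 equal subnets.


New prefix = 23 + 2 = 25
Each subnet has 128 addresses
  100.214.70.0/25
  100.214.70.128/25
  100.214.71.0/25
  100.214.71.128/25
Subnets: 100.214.70.0/25, 100.214.70.128/25, 100.214.71.0/25, 100.214.71.128/25


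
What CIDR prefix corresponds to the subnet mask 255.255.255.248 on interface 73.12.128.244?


Binary: 11111111.11111111.11111111.11111000
Count leading 1s
Prefix: /29


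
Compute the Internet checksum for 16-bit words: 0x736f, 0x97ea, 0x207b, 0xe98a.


Sum all words (with carry folding):
+ 0x736f = 0x736f
+ 0x97ea = 0x0b5a
+ 0x207b = 0x2bd5
+ 0xe98a = 0x1560
One's complement: ~0x1560
Checksum = 0xea9f


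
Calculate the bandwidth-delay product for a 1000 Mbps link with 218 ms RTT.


BDP = bandwidth * RTT
= 1000 Mbps * 218 ms
= 1000 * 1e6 * 218 / 1000 bits
= 218000000 bits
= 27250000 bytes
= 26611.3281 KB
BDP = 218000000 bits (27250000 bytes)


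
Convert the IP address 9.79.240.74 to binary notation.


9 = 00001001
79 = 01001111
240 = 11110000
74 = 01001010
Binary: 00001001.01001111.11110000.01001010


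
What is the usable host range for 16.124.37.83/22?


Network: 16.124.36.0
Broadcast: 16.124.39.255
First usable = network + 1
Last usable = broadcast - 1
Range: 16.124.36.1 to 16.124.39.254


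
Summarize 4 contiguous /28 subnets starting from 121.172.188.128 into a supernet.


Original prefix: /28
Number of subnets: 4 = 2^2
New prefix = 28 - 2 = 26
Supernet: 121.172.188.128/26


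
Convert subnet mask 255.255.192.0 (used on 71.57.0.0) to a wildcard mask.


Subnet mask: 255.255.192.0
Wildcard = 255.255.255.255 - subnet mask
255 - 255 = 0
255 - 255 = 0
255 - 192 = 63
255 - 0 = 255
Wildcard: 0.0.63.255


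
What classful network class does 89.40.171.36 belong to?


First octet: 89
Binary: 01011001
0xxxxxxx -> Class A (1-126)
Class A, default mask 255.0.0.0 (/8)


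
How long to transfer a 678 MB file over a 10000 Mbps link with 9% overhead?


Effective throughput = 10000 * (1 - 9/100) = 9100 Mbps
File size in Mb = 678 * 8 = 5424 Mb
Time = 5424 / 9100
Time = 0.596 seconds


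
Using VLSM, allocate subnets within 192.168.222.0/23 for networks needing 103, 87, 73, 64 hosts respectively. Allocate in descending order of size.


103 hosts -> /25 (126 usable): 192.168.222.0/25
87 hosts -> /25 (126 usable): 192.168.222.128/25
73 hosts -> /25 (126 usable): 192.168.223.0/25
64 hosts -> /25 (126 usable): 192.168.223.128/25
Allocation: 192.168.222.0/25 (103 hosts, 126 usable); 192.168.222.128/25 (87 hosts, 126 usable); 192.168.223.0/25 (73 hosts, 126 usable); 192.168.223.128/25 (64 hosts, 126 usable)


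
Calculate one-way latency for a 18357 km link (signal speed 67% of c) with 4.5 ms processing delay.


Speed = 0.67 * 3e5 km/s = 201000 km/s
Propagation delay = 18357 / 201000 = 0.0913 s = 91.3284 ms
Processing delay = 4.5 ms
Total one-way latency = 95.8284 ms


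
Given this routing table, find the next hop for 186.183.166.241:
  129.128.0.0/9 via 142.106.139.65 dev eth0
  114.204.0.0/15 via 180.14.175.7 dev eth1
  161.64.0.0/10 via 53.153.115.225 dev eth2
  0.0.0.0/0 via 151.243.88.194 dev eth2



Longest prefix match for 186.183.166.241:
  /9 129.128.0.0: no
  /15 114.204.0.0: no
  /10 161.64.0.0: no
  /0 0.0.0.0: MATCH
Selected: next-hop 151.243.88.194 via eth2 (matched /0)


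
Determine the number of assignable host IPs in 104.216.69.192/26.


Host bits = 32 - 26 = 6
Total addresses = 2^6 = 64
Usable = total - 2 (network and broadcast)
Usable hosts: 62


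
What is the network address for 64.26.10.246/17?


IP:   01000000.00011010.00001010.11110110
Mask: 11111111.11111111.10000000.00000000
AND operation:
Net:  01000000.00011010.00000000.00000000
Network: 64.26.0.0/17


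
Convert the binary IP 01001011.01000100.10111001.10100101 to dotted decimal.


01001011 = 75
01000100 = 68
10111001 = 185
10100101 = 165
IP: 75.68.185.165


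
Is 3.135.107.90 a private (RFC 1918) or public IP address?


RFC 1918 private ranges:
  10.0.0.0/8 (10.0.0.0 - 10.255.255.255)
  172.16.0.0/12 (172.16.0.0 - 172.31.255.255)
  192.168.0.0/16 (192.168.0.0 - 192.168.255.255)
Public (not in any RFC 1918 range)


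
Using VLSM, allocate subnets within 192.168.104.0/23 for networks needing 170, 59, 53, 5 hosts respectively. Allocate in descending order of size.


170 hosts -> /24 (254 usable): 192.168.104.0/24
59 hosts -> /26 (62 usable): 192.168.105.0/26
53 hosts -> /26 (62 usable): 192.168.105.64/26
5 hosts -> /29 (6 usable): 192.168.105.128/29
Allocation: 192.168.104.0/24 (170 hosts, 254 usable); 192.168.105.0/26 (59 hosts, 62 usable); 192.168.105.64/26 (53 hosts, 62 usable); 192.168.105.128/29 (5 hosts, 6 usable)


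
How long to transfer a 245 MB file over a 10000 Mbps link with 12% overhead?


Effective throughput = 10000 * (1 - 12/100) = 8800 Mbps
File size in Mb = 245 * 8 = 1960 Mb
Time = 1960 / 8800
Time = 0.2227 seconds


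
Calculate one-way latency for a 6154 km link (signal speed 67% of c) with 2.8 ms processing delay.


Speed = 0.67 * 3e5 km/s = 201000 km/s
Propagation delay = 6154 / 201000 = 0.0306 s = 30.6169 ms
Processing delay = 2.8 ms
Total one-way latency = 33.4169 ms


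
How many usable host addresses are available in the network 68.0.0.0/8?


Host bits = 32 - 8 = 24
Total addresses = 2^24 = 16777216
Usable = total - 2 (network and broadcast)
Usable hosts: 16777214


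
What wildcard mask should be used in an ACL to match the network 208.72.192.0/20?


Subnet mask: 255.255.240.0
Wildcard = 255.255.255.255 - subnet mask
255 - 255 = 0
255 - 255 = 0
255 - 240 = 15
255 - 0 = 255
Wildcard: 0.0.15.255


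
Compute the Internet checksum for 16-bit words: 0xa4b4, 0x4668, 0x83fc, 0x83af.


Sum all words (with carry folding):
+ 0xa4b4 = 0xa4b4
+ 0x4668 = 0xeb1c
+ 0x83fc = 0x6f19
+ 0x83af = 0xf2c8
One's complement: ~0xf2c8
Checksum = 0x0d37


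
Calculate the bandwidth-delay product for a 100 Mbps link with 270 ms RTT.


BDP = bandwidth * RTT
= 100 Mbps * 270 ms
= 100 * 1e6 * 270 / 1000 bits
= 27000000 bits
= 3375000 bytes
= 3295.8984 KB
BDP = 27000000 bits (3375000 bytes)


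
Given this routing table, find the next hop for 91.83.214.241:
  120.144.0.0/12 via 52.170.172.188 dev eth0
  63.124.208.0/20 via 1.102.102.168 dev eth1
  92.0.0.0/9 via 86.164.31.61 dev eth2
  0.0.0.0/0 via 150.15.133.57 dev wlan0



Longest prefix match for 91.83.214.241:
  /12 120.144.0.0: no
  /20 63.124.208.0: no
  /9 92.0.0.0: no
  /0 0.0.0.0: MATCH
Selected: next-hop 150.15.133.57 via wlan0 (matched /0)


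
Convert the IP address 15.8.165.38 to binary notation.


15 = 00001111
8 = 00001000
165 = 10100101
38 = 00100110
Binary: 00001111.00001000.10100101.00100110


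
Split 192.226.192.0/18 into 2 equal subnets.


New prefix = 18 + 1 = 19
Each subnet has 8192 addresses
  192.226.192.0/19
  192.226.224.0/19
Subnets: 192.226.192.0/19, 192.226.224.0/19


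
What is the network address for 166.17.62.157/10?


IP:   10100110.00010001.00111110.10011101
Mask: 11111111.11000000.00000000.00000000
AND operation:
Net:  10100110.00000000.00000000.00000000
Network: 166.0.0.0/10


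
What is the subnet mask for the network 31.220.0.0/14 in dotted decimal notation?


/14 means 14 network bits, 18 host bits
Binary: 11111111111111000000000000000000
Mask: 255.252.0.0


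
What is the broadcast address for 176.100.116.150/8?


Network: 176.0.0.0/8
Host bits = 24
Set all host bits to 1:
Broadcast: 176.255.255.255


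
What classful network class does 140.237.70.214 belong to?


First octet: 140
Binary: 10001100
10xxxxxx -> Class B (128-191)
Class B, default mask 255.255.0.0 (/16)


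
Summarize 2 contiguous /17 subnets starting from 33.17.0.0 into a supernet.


Original prefix: /17
Number of subnets: 2 = 2^1
New prefix = 17 - 1 = 16
Supernet: 33.17.0.0/16


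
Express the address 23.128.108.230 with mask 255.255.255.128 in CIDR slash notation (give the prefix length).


Binary: 11111111.11111111.11111111.10000000
Count leading 1s
Prefix: /25


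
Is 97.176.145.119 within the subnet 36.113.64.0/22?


Subnet network: 36.113.64.0
Test IP AND mask: 97.176.144.0
No, 97.176.145.119 is not in 36.113.64.0/22


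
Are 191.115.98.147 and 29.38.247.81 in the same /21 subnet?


Mask: 255.255.248.0
191.115.98.147 AND mask = 191.115.96.0
29.38.247.81 AND mask = 29.38.240.0
No, different subnets (191.115.96.0 vs 29.38.240.0)


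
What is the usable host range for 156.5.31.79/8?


Network: 156.0.0.0
Broadcast: 156.255.255.255
First usable = network + 1
Last usable = broadcast - 1
Range: 156.0.0.1 to 156.255.255.254


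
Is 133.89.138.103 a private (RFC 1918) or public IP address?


RFC 1918 private ranges:
  10.0.0.0/8 (10.0.0.0 - 10.255.255.255)
  172.16.0.0/12 (172.16.0.0 - 172.31.255.255)
  192.168.0.0/16 (192.168.0.0 - 192.168.255.255)
Public (not in any RFC 1918 range)


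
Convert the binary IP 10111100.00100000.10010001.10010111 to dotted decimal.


10111100 = 188
00100000 = 32
10010001 = 145
10010111 = 151
IP: 188.32.145.151


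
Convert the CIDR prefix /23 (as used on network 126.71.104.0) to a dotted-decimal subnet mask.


/23 means 23 network bits, 9 host bits
Binary: 11111111111111111111111000000000
Mask: 255.255.254.0


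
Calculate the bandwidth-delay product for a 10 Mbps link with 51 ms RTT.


BDP = bandwidth * RTT
= 10 Mbps * 51 ms
= 10 * 1e6 * 51 / 1000 bits
= 510000 bits
= 63750 bytes
= 62.2559 KB
BDP = 510000 bits (63750 bytes)


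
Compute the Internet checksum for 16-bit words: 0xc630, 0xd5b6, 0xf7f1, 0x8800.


Sum all words (with carry folding):
+ 0xc630 = 0xc630
+ 0xd5b6 = 0x9be7
+ 0xf7f1 = 0x93d9
+ 0x8800 = 0x1bda
One's complement: ~0x1bda
Checksum = 0xe425


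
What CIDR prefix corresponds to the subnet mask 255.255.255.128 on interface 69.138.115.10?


Binary: 11111111.11111111.11111111.10000000
Count leading 1s
Prefix: /25


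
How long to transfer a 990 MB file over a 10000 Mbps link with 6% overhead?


Effective throughput = 10000 * (1 - 6/100) = 9400 Mbps
File size in Mb = 990 * 8 = 7920 Mb
Time = 7920 / 9400
Time = 0.8426 seconds


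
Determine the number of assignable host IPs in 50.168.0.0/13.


Host bits = 32 - 13 = 19
Total addresses = 2^19 = 524288
Usable = total - 2 (network and broadcast)
Usable hosts: 524286


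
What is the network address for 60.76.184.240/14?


IP:   00111100.01001100.10111000.11110000
Mask: 11111111.11111100.00000000.00000000
AND operation:
Net:  00111100.01001100.00000000.00000000
Network: 60.76.0.0/14


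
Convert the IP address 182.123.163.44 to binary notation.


182 = 10110110
123 = 01111011
163 = 10100011
44 = 00101100
Binary: 10110110.01111011.10100011.00101100


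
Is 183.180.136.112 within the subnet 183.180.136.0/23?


Subnet network: 183.180.136.0
Test IP AND mask: 183.180.136.0
Yes, 183.180.136.112 is in 183.180.136.0/23


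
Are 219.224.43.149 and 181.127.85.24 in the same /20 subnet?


Mask: 255.255.240.0
219.224.43.149 AND mask = 219.224.32.0
181.127.85.24 AND mask = 181.127.80.0
No, different subnets (219.224.32.0 vs 181.127.80.0)


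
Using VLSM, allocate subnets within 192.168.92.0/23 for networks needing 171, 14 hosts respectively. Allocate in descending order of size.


171 hosts -> /24 (254 usable): 192.168.92.0/24
14 hosts -> /28 (14 usable): 192.168.93.0/28
Allocation: 192.168.92.0/24 (171 hosts, 254 usable); 192.168.93.0/28 (14 hosts, 14 usable)


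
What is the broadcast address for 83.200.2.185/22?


Network: 83.200.0.0/22
Host bits = 10
Set all host bits to 1:
Broadcast: 83.200.3.255


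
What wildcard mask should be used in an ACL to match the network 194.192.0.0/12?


Subnet mask: 255.240.0.0
Wildcard = 255.255.255.255 - subnet mask
255 - 255 = 0
255 - 240 = 15
255 - 0 = 255
255 - 0 = 255
Wildcard: 0.15.255.255


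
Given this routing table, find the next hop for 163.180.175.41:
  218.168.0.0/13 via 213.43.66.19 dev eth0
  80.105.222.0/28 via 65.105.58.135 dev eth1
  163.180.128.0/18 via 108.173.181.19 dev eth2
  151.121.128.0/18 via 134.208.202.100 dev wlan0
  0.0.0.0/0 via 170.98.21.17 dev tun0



Longest prefix match for 163.180.175.41:
  /13 218.168.0.0: no
  /28 80.105.222.0: no
  /18 163.180.128.0: MATCH
  /18 151.121.128.0: no
  /0 0.0.0.0: MATCH
Selected: next-hop 108.173.181.19 via eth2 (matched /18)


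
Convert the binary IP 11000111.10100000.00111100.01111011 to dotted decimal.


11000111 = 199
10100000 = 160
00111100 = 60
01111011 = 123
IP: 199.160.60.123


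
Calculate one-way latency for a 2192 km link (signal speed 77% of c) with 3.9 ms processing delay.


Speed = 0.77 * 3e5 km/s = 231000 km/s
Propagation delay = 2192 / 231000 = 0.0095 s = 9.4892 ms
Processing delay = 3.9 ms
Total one-way latency = 13.3892 ms


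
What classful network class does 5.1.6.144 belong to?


First octet: 5
Binary: 00000101
0xxxxxxx -> Class A (1-126)
Class A, default mask 255.0.0.0 (/8)


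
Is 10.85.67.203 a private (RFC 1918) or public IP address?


RFC 1918 private ranges:
  10.0.0.0/8 (10.0.0.0 - 10.255.255.255)
  172.16.0.0/12 (172.16.0.0 - 172.31.255.255)
  192.168.0.0/16 (192.168.0.0 - 192.168.255.255)
Private (in 10.0.0.0/8)


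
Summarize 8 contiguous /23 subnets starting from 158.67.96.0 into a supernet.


Original prefix: /23
Number of subnets: 8 = 2^3
New prefix = 23 - 3 = 20
Supernet: 158.67.96.0/20


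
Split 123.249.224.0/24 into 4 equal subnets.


New prefix = 24 + 2 = 26
Each subnet has 64 addresses
  123.249.224.0/26
  123.249.224.64/26
  123.249.224.128/26
  123.249.224.192/26
Subnets: 123.249.224.0/26, 123.249.224.64/26, 123.249.224.128/26, 123.249.224.192/26


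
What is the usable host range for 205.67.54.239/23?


Network: 205.67.54.0
Broadcast: 205.67.55.255
First usable = network + 1
Last usable = broadcast - 1
Range: 205.67.54.1 to 205.67.55.254


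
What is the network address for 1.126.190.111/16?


IP:   00000001.01111110.10111110.01101111
Mask: 11111111.11111111.00000000.00000000
AND operation:
Net:  00000001.01111110.00000000.00000000
Network: 1.126.0.0/16


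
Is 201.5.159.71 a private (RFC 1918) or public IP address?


RFC 1918 private ranges:
  10.0.0.0/8 (10.0.0.0 - 10.255.255.255)
  172.16.0.0/12 (172.16.0.0 - 172.31.255.255)
  192.168.0.0/16 (192.168.0.0 - 192.168.255.255)
Public (not in any RFC 1918 range)


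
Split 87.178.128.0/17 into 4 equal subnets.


New prefix = 17 + 2 = 19
Each subnet has 8192 addresses
  87.178.128.0/19
  87.178.160.0/19
  87.178.192.0/19
  87.178.224.0/19
Subnets: 87.178.128.0/19, 87.178.160.0/19, 87.178.192.0/19, 87.178.224.0/19


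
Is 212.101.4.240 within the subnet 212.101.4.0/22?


Subnet network: 212.101.4.0
Test IP AND mask: 212.101.4.0
Yes, 212.101.4.240 is in 212.101.4.0/22


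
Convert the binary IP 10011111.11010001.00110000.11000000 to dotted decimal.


10011111 = 159
11010001 = 209
00110000 = 48
11000000 = 192
IP: 159.209.48.192


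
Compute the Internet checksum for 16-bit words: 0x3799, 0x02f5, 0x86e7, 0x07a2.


Sum all words (with carry folding):
+ 0x3799 = 0x3799
+ 0x02f5 = 0x3a8e
+ 0x86e7 = 0xc175
+ 0x07a2 = 0xc917
One's complement: ~0xc917
Checksum = 0x36e8


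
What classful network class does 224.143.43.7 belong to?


First octet: 224
Binary: 11100000
1110xxxx -> Class D (224-239)
Class D (multicast), default mask N/A


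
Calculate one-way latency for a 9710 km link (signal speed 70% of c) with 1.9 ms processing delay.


Speed = 0.7 * 3e5 km/s = 210000 km/s
Propagation delay = 9710 / 210000 = 0.0462 s = 46.2381 ms
Processing delay = 1.9 ms
Total one-way latency = 48.1381 ms


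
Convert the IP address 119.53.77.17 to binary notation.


119 = 01110111
53 = 00110101
77 = 01001101
17 = 00010001
Binary: 01110111.00110101.01001101.00010001


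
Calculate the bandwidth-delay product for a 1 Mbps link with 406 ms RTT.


BDP = bandwidth * RTT
= 1 Mbps * 406 ms
= 1 * 1e6 * 406 / 1000 bits
= 406000 bits
= 50750 bytes
= 49.5605 KB
BDP = 406000 bits (50750 bytes)


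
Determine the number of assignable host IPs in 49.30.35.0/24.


Host bits = 32 - 24 = 8
Total addresses = 2^8 = 256
Usable = total - 2 (network and broadcast)
Usable hosts: 254
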